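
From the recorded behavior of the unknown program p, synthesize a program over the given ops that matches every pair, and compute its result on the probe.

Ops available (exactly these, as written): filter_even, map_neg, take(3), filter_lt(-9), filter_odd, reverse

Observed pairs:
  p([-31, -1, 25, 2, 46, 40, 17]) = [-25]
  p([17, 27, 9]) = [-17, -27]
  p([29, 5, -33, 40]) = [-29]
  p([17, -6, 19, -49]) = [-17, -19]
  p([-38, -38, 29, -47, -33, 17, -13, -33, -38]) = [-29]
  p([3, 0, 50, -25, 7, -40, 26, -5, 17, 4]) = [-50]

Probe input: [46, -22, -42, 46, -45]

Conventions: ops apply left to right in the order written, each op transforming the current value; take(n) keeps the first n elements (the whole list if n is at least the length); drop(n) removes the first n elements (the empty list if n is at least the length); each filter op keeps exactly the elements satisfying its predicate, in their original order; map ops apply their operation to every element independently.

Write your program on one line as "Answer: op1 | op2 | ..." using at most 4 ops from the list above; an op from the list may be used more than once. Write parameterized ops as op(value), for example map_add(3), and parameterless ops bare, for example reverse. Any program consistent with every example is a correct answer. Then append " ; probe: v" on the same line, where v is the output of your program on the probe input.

take(3) | map_neg | filter_lt(-9) ; probe: [-46]

Check, running the answer program on each example:
  [-31, -1, 25, 2, 46, 40, 17] -> [-31, -1, 25] -> [31, 1, -25] -> [-25]
  [17, 27, 9] -> [17, 27, 9] -> [-17, -27, -9] -> [-17, -27]
  [29, 5, -33, 40] -> [29, 5, -33] -> [-29, -5, 33] -> [-29]
  [17, -6, 19, -49] -> [17, -6, 19] -> [-17, 6, -19] -> [-17, -19]
  [-38, -38, 29, -47, -33, 17, -13, -33, -38] -> [-38, -38, 29] -> [38, 38, -29] -> [-29]
  [3, 0, 50, -25, 7, -40, 26, -5, 17, 4] -> [3, 0, 50] -> [-3, 0, -50] -> [-50]
  probe: [46, -22, -42, 46, -45] -> [46, -22, -42] -> [-46, 22, 42] -> [-46]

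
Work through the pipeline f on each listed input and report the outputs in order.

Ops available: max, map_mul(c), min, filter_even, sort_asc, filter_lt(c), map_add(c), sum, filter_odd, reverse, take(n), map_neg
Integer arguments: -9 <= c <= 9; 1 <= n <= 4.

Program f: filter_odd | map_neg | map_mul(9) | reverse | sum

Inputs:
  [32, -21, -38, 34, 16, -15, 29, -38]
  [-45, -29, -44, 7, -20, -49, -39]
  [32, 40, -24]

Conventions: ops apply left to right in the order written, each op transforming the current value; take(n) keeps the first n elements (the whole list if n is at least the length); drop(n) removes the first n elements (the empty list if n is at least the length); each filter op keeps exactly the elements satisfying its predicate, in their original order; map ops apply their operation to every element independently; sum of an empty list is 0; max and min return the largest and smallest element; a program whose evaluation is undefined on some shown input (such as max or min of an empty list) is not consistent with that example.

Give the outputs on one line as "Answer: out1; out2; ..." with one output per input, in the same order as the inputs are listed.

Execution, op by op:
  [32, -21, -38, 34, 16, -15, 29, -38] -> [-21, -15, 29] -> [21, 15, -29] -> [189, 135, -261] -> [-261, 135, 189] -> 63
  [-45, -29, -44, 7, -20, -49, -39] -> [-45, -29, 7, -49, -39] -> [45, 29, -7, 49, 39] -> [405, 261, -63, 441, 351] -> [351, 441, -63, 261, 405] -> 1395
  [32, 40, -24] -> [] -> [] -> [] -> [] -> 0

63; 1395; 0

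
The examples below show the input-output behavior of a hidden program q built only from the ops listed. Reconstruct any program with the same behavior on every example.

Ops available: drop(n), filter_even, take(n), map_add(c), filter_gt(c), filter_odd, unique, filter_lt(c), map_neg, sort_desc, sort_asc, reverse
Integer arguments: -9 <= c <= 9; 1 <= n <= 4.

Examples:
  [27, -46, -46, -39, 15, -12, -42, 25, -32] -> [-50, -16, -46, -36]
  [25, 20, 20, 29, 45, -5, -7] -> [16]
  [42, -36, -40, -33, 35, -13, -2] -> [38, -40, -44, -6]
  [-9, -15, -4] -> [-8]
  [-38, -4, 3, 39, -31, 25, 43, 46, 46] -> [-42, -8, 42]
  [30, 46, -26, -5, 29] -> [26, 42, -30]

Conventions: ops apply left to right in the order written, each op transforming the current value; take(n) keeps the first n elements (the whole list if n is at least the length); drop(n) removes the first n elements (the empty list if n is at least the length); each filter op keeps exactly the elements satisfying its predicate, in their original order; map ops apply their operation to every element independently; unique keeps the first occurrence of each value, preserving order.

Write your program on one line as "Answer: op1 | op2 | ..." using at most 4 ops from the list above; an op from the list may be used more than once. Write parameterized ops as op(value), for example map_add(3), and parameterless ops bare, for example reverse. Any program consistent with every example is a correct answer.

map_add(-4) | filter_even | unique

Check, running the answer program on each example:
  [27, -46, -46, -39, 15, -12, -42, 25, -32] -> [23, -50, -50, -43, 11, -16, -46, 21, -36] -> [-50, -50, -16, -46, -36] -> [-50, -16, -46, -36]
  [25, 20, 20, 29, 45, -5, -7] -> [21, 16, 16, 25, 41, -9, -11] -> [16, 16] -> [16]
  [42, -36, -40, -33, 35, -13, -2] -> [38, -40, -44, -37, 31, -17, -6] -> [38, -40, -44, -6] -> [38, -40, -44, -6]
  [-9, -15, -4] -> [-13, -19, -8] -> [-8] -> [-8]
  [-38, -4, 3, 39, -31, 25, 43, 46, 46] -> [-42, -8, -1, 35, -35, 21, 39, 42, 42] -> [-42, -8, 42, 42] -> [-42, -8, 42]
  [30, 46, -26, -5, 29] -> [26, 42, -30, -9, 25] -> [26, 42, -30] -> [26, 42, -30]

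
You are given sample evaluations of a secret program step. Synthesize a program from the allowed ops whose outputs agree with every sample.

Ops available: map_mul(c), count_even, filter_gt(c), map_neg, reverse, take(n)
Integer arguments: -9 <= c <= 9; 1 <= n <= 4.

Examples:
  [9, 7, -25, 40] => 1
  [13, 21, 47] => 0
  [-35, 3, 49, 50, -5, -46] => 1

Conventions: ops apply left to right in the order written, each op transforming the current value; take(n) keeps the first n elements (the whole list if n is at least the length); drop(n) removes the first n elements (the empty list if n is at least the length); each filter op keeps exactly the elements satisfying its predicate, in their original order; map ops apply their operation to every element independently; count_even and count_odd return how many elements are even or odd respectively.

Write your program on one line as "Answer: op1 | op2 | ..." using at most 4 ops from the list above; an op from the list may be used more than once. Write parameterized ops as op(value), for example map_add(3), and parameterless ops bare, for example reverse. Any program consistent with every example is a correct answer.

map_neg | take(4) | count_even

Check, running the answer program on each example:
  [9, 7, -25, 40] -> [-9, -7, 25, -40] -> [-9, -7, 25, -40] -> 1
  [13, 21, 47] -> [-13, -21, -47] -> [-13, -21, -47] -> 0
  [-35, 3, 49, 50, -5, -46] -> [35, -3, -49, -50, 5, 46] -> [35, -3, -49, -50] -> 1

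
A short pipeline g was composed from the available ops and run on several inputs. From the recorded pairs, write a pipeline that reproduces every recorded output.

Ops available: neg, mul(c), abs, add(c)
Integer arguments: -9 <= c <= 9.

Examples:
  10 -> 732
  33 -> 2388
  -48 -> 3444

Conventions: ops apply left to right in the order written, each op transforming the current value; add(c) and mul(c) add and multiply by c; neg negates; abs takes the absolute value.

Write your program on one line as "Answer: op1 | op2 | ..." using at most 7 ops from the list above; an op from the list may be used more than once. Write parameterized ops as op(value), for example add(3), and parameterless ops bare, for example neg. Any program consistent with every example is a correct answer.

mul(3) | mul(-8) | add(-3) | mul(-3) | add(3) | abs

Check, running the answer program on each example:
  10 -> 30 -> -240 -> -243 -> 729 -> 732 -> 732
  33 -> 99 -> -792 -> -795 -> 2385 -> 2388 -> 2388
  -48 -> -144 -> 1152 -> 1149 -> -3447 -> -3444 -> 3444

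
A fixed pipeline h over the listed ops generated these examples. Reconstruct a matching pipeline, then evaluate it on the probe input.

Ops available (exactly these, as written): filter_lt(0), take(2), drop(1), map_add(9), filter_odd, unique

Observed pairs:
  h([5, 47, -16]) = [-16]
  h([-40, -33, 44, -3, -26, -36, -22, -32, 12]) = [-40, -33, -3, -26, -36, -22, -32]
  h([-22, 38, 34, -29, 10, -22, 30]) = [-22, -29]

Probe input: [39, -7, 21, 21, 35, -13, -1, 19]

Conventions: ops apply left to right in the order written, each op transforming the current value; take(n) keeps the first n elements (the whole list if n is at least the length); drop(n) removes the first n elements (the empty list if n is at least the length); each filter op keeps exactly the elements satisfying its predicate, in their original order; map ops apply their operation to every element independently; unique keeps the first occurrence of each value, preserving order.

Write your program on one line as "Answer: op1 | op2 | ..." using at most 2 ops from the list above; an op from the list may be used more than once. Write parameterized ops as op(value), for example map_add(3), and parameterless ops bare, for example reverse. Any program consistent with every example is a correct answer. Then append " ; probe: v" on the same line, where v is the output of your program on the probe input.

unique | filter_lt(0) ; probe: [-7, -13, -1]

Check, running the answer program on each example:
  [5, 47, -16] -> [5, 47, -16] -> [-16]
  [-40, -33, 44, -3, -26, -36, -22, -32, 12] -> [-40, -33, 44, -3, -26, -36, -22, -32, 12] -> [-40, -33, -3, -26, -36, -22, -32]
  [-22, 38, 34, -29, 10, -22, 30] -> [-22, 38, 34, -29, 10, 30] -> [-22, -29]
  probe: [39, -7, 21, 21, 35, -13, -1, 19] -> [39, -7, 21, 35, -13, -1, 19] -> [-7, -13, -1]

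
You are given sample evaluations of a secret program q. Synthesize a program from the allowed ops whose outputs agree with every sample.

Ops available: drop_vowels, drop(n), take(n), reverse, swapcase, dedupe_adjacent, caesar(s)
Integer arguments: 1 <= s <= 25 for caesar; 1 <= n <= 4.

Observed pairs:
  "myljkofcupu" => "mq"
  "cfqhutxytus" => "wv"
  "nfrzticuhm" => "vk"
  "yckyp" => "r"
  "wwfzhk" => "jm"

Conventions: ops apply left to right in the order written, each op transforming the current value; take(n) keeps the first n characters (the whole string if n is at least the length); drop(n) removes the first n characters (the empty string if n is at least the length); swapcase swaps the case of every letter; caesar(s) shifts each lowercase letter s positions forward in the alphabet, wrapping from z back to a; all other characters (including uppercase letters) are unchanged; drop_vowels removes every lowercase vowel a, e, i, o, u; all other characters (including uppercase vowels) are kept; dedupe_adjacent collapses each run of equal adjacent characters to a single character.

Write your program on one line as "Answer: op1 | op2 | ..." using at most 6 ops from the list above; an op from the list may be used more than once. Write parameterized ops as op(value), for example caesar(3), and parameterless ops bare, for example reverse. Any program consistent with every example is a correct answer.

caesar(11) | drop(4) | caesar(25) | caesar(18) | take(2)

Check, running the answer program on each example:
  "myljkofcupu" -> "xjwuvzqnfaf" -> "vzqnfaf" -> "uypmeze" -> "mqhewrw" -> "mq"
  "cfqhutxytus" -> "nqbsfeijefd" -> "feijefd" -> "edhidec" -> "wvzavwu" -> "wv"
  "nfrzticuhm" -> "yqcketnfsx" -> "etnfsx" -> "dsmerw" -> "vkewjo" -> "vk"
  "yckyp" -> "jnvja" -> "a" -> "z" -> "r" -> "r"
  "wwfzhk" -> "hhqksv" -> "sv" -> "ru" -> "jm" -> "jm"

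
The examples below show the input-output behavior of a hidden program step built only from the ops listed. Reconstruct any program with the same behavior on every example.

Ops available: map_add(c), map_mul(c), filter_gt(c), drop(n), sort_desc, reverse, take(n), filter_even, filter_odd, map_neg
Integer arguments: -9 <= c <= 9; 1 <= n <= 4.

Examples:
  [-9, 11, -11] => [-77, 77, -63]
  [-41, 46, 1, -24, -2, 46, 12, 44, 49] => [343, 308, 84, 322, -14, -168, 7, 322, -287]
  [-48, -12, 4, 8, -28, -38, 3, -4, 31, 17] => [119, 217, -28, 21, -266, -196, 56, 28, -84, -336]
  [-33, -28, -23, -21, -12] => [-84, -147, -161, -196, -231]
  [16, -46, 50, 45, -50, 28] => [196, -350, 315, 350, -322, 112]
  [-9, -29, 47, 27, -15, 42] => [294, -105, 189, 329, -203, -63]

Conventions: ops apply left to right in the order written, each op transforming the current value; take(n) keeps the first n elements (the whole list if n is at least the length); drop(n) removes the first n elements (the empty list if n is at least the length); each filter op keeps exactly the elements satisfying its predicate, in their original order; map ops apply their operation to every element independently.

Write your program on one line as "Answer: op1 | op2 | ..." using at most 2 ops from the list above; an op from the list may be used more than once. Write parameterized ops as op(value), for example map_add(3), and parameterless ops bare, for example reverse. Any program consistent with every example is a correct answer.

map_mul(7) | reverse

Check, running the answer program on each example:
  [-9, 11, -11] -> [-63, 77, -77] -> [-77, 77, -63]
  [-41, 46, 1, -24, -2, 46, 12, 44, 49] -> [-287, 322, 7, -168, -14, 322, 84, 308, 343] -> [343, 308, 84, 322, -14, -168, 7, 322, -287]
  [-48, -12, 4, 8, -28, -38, 3, -4, 31, 17] -> [-336, -84, 28, 56, -196, -266, 21, -28, 217, 119] -> [119, 217, -28, 21, -266, -196, 56, 28, -84, -336]
  [-33, -28, -23, -21, -12] -> [-231, -196, -161, -147, -84] -> [-84, -147, -161, -196, -231]
  [16, -46, 50, 45, -50, 28] -> [112, -322, 350, 315, -350, 196] -> [196, -350, 315, 350, -322, 112]
  [-9, -29, 47, 27, -15, 42] -> [-63, -203, 329, 189, -105, 294] -> [294, -105, 189, 329, -203, -63]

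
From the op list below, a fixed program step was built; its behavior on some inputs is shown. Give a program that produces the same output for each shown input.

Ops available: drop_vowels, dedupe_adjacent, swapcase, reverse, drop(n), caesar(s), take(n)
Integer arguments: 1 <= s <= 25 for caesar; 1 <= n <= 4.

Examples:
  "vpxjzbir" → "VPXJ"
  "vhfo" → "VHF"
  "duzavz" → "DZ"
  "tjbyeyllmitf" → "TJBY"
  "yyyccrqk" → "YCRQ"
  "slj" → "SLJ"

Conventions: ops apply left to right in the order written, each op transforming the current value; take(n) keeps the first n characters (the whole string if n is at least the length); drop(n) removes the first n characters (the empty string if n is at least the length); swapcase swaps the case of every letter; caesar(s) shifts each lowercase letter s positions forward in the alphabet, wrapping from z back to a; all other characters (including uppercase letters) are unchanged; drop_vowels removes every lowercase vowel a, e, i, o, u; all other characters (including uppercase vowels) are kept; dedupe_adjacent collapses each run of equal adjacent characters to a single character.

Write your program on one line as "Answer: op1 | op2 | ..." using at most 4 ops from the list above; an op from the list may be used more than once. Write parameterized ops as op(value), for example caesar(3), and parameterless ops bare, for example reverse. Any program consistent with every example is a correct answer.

dedupe_adjacent | take(4) | drop_vowels | swapcase

Check, running the answer program on each example:
  "vpxjzbir" -> "vpxjzbir" -> "vpxj" -> "vpxj" -> "VPXJ"
  "vhfo" -> "vhfo" -> "vhfo" -> "vhf" -> "VHF"
  "duzavz" -> "duzavz" -> "duza" -> "dz" -> "DZ"
  "tjbyeyllmitf" -> "tjbyeylmitf" -> "tjby" -> "tjby" -> "TJBY"
  "yyyccrqk" -> "ycrqk" -> "ycrq" -> "ycrq" -> "YCRQ"
  "slj" -> "slj" -> "slj" -> "slj" -> "SLJ"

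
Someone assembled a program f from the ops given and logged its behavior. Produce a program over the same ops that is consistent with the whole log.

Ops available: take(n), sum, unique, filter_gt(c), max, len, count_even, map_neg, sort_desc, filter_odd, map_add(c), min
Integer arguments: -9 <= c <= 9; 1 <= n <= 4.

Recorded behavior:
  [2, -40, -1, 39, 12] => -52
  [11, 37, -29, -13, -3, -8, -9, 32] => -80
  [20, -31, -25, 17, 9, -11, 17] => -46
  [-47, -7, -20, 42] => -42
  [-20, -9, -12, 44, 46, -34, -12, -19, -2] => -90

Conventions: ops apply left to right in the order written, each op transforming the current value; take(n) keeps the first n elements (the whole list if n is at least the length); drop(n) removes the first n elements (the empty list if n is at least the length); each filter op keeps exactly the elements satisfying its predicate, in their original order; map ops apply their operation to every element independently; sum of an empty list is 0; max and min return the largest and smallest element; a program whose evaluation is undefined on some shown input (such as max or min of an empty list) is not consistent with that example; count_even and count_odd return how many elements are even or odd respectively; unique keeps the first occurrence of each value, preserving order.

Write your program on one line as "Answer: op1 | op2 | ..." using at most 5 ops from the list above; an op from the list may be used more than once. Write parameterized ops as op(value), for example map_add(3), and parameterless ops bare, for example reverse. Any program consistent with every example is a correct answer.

filter_gt(-2) | map_neg | unique | sum

Check, running the answer program on each example:
  [2, -40, -1, 39, 12] -> [2, -1, 39, 12] -> [-2, 1, -39, -12] -> [-2, 1, -39, -12] -> -52
  [11, 37, -29, -13, -3, -8, -9, 32] -> [11, 37, 32] -> [-11, -37, -32] -> [-11, -37, -32] -> -80
  [20, -31, -25, 17, 9, -11, 17] -> [20, 17, 9, 17] -> [-20, -17, -9, -17] -> [-20, -17, -9] -> -46
  [-47, -7, -20, 42] -> [42] -> [-42] -> [-42] -> -42
  [-20, -9, -12, 44, 46, -34, -12, -19, -2] -> [44, 46] -> [-44, -46] -> [-44, -46] -> -90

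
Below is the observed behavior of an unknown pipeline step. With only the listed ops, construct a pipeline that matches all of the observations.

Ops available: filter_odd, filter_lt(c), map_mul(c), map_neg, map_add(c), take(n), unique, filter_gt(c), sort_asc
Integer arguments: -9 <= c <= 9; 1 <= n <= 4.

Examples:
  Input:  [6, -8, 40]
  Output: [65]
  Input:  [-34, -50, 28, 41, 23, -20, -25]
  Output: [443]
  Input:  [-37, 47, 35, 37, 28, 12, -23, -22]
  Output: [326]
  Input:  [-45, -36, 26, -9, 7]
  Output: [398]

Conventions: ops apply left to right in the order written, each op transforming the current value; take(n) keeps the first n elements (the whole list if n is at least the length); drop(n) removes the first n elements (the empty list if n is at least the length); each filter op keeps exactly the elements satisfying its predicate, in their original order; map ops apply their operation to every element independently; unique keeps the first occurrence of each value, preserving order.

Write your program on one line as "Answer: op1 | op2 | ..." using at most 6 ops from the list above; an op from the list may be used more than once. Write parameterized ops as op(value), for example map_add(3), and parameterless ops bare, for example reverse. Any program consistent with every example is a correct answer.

map_mul(9) | sort_asc | take(1) | map_neg | map_add(-7)

Check, running the answer program on each example:
  [6, -8, 40] -> [54, -72, 360] -> [-72, 54, 360] -> [-72] -> [72] -> [65]
  [-34, -50, 28, 41, 23, -20, -25] -> [-306, -450, 252, 369, 207, -180, -225] -> [-450, -306, -225, -180, 207, 252, 369] -> [-450] -> [450] -> [443]
  [-37, 47, 35, 37, 28, 12, -23, -22] -> [-333, 423, 315, 333, 252, 108, -207, -198] -> [-333, -207, -198, 108, 252, 315, 333, 423] -> [-333] -> [333] -> [326]
  [-45, -36, 26, -9, 7] -> [-405, -324, 234, -81, 63] -> [-405, -324, -81, 63, 234] -> [-405] -> [405] -> [398]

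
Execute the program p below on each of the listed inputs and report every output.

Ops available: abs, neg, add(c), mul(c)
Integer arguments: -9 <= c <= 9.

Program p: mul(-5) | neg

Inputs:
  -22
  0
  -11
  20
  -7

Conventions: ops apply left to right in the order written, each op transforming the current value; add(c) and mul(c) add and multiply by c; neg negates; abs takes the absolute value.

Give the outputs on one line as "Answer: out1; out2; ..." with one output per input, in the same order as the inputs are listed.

Execution, op by op:
  -22 -> 110 -> -110
  0 -> 0 -> 0
  -11 -> 55 -> -55
  20 -> -100 -> 100
  -7 -> 35 -> -35

-110; 0; -55; 100; -35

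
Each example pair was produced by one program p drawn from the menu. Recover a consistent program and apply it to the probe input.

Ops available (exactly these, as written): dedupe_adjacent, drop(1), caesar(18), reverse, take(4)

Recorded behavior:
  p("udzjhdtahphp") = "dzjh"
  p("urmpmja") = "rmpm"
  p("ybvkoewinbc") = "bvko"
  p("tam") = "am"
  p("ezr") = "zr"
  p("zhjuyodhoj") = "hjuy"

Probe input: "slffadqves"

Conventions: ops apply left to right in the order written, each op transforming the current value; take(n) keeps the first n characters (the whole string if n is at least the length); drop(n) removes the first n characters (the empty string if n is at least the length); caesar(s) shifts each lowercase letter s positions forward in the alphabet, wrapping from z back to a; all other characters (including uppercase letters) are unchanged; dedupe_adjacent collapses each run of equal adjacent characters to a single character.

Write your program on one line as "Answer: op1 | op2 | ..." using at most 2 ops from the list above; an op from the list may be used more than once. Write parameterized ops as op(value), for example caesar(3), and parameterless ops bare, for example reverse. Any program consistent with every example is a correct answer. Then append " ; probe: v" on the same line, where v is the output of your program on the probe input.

drop(1) | take(4) ; probe: "lffa"

Check, running the answer program on each example:
  "udzjhdtahphp" -> "dzjhdtahphp" -> "dzjh"
  "urmpmja" -> "rmpmja" -> "rmpm"
  "ybvkoewinbc" -> "bvkoewinbc" -> "bvko"
  "tam" -> "am" -> "am"
  "ezr" -> "zr" -> "zr"
  "zhjuyodhoj" -> "hjuyodhoj" -> "hjuy"
  probe: "slffadqves" -> "lffadqves" -> "lffa"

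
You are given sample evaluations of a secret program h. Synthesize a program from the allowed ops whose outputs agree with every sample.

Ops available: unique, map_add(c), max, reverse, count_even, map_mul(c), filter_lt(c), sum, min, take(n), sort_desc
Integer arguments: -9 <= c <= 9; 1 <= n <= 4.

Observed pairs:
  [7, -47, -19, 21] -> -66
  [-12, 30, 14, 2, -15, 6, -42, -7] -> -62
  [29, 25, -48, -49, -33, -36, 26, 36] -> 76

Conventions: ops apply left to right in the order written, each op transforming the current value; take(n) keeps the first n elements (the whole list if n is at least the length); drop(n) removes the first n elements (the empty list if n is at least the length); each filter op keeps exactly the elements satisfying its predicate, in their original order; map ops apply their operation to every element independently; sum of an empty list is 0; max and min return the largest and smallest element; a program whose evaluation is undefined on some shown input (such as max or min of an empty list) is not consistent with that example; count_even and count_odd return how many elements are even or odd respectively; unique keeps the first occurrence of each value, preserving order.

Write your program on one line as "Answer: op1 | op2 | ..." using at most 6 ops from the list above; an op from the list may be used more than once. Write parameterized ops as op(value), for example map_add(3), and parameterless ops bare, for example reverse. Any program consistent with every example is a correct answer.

map_add(4) | reverse | map_mul(2) | take(3) | sum

Check, running the answer program on each example:
  [7, -47, -19, 21] -> [11, -43, -15, 25] -> [25, -15, -43, 11] -> [50, -30, -86, 22] -> [50, -30, -86] -> -66
  [-12, 30, 14, 2, -15, 6, -42, -7] -> [-8, 34, 18, 6, -11, 10, -38, -3] -> [-3, -38, 10, -11, 6, 18, 34, -8] -> [-6, -76, 20, -22, 12, 36, 68, -16] -> [-6, -76, 20] -> -62
  [29, 25, -48, -49, -33, -36, 26, 36] -> [33, 29, -44, -45, -29, -32, 30, 40] -> [40, 30, -32, -29, -45, -44, 29, 33] -> [80, 60, -64, -58, -90, -88, 58, 66] -> [80, 60, -64] -> 76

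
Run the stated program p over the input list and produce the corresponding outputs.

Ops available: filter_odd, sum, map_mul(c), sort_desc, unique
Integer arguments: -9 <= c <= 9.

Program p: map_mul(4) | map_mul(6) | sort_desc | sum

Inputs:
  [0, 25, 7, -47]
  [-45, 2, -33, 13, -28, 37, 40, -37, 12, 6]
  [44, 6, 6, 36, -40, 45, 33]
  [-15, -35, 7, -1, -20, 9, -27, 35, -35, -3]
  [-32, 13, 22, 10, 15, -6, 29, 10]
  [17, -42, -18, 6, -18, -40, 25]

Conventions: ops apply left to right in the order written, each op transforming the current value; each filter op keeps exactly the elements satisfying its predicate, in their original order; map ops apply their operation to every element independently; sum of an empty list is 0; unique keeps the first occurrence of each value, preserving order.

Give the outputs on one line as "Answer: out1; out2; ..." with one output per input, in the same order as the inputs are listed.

Execution, op by op:
  [0, 25, 7, -47] -> [0, 100, 28, -188] -> [0, 600, 168, -1128] -> [600, 168, 0, -1128] -> -360
  [-45, 2, -33, 13, -28, 37, 40, -37, 12, 6] -> [-180, 8, -132, 52, -112, 148, 160, -148, 48, 24] -> [-1080, 48, -792, 312, -672, 888, 960, -888, 288, 144] -> [960, 888, 312, 288, 144, 48, -672, -792, -888, -1080] -> -792
  [44, 6, 6, 36, -40, 45, 33] -> [176, 24, 24, 144, -160, 180, 132] -> [1056, 144, 144, 864, -960, 1080, 792] -> [1080, 1056, 864, 792, 144, 144, -960] -> 3120
  [-15, -35, 7, -1, -20, 9, -27, 35, -35, -3] -> [-60, -140, 28, -4, -80, 36, -108, 140, -140, -12] -> [-360, -840, 168, -24, -480, 216, -648, 840, -840, -72] -> [840, 216, 168, -24, -72, -360, -480, -648, -840, -840] -> -2040
  [-32, 13, 22, 10, 15, -6, 29, 10] -> [-128, 52, 88, 40, 60, -24, 116, 40] -> [-768, 312, 528, 240, 360, -144, 696, 240] -> [696, 528, 360, 312, 240, 240, -144, -768] -> 1464
  [17, -42, -18, 6, -18, -40, 25] -> [68, -168, -72, 24, -72, -160, 100] -> [408, -1008, -432, 144, -432, -960, 600] -> [600, 408, 144, -432, -432, -960, -1008] -> -1680

-360; -792; 3120; -2040; 1464; -1680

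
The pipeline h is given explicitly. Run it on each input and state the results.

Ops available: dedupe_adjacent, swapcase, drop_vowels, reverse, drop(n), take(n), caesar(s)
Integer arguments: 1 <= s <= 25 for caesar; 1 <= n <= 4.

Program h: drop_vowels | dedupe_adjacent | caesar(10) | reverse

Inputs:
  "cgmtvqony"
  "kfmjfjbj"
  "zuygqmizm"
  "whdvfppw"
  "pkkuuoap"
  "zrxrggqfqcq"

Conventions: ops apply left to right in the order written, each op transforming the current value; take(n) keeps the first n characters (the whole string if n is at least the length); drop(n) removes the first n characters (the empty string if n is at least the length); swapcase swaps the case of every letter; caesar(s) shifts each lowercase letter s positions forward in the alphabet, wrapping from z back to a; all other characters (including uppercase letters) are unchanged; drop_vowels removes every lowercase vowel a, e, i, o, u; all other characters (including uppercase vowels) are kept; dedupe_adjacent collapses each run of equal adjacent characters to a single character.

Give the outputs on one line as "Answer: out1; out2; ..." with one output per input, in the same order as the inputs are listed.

Execution, op by op:
  "cgmtvqony" -> "cgmtvqny" -> "cgmtvqny" -> "mqwdfaxi" -> "ixafdwqm"
  "kfmjfjbj" -> "kfmjfjbj" -> "kfmjfjbj" -> "upwtptlt" -> "tltptwpu"
  "zuygqmizm" -> "zygqmzm" -> "zygqmzm" -> "jiqawjw" -> "wjwaqij"
  "whdvfppw" -> "whdvfppw" -> "whdvfpw" -> "grnfpzg" -> "gzpfnrg"
  "pkkuuoap" -> "pkkp" -> "pkp" -> "zuz" -> "zuz"
  "zrxrggqfqcq" -> "zrxrggqfqcq" -> "zrxrgqfqcq" -> "jbhbqapama" -> "amapaqbhbj"

"ixafdwqm"; "tltptwpu"; "wjwaqij"; "gzpfnrg"; "zuz"; "amapaqbhbj"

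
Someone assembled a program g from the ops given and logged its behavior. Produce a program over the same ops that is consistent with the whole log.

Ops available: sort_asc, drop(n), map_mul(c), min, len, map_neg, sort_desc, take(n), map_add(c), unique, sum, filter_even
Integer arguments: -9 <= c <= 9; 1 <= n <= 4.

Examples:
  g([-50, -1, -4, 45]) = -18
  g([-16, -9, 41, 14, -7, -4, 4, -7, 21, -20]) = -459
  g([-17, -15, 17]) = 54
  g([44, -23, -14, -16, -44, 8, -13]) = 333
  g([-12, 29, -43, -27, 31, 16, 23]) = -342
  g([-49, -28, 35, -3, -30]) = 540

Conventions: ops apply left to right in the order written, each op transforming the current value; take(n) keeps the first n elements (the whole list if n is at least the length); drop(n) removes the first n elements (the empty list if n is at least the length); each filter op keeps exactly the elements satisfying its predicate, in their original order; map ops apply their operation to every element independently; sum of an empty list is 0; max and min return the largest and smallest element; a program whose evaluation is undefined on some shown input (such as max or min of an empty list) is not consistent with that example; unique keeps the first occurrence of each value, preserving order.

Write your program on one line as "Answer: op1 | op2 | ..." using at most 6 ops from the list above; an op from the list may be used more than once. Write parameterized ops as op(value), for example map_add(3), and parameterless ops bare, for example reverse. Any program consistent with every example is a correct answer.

unique | map_add(-2) | map_add(5) | map_mul(-9) | sum

Check, running the answer program on each example:
  [-50, -1, -4, 45] -> [-50, -1, -4, 45] -> [-52, -3, -6, 43] -> [-47, 2, -1, 48] -> [423, -18, 9, -432] -> -18
  [-16, -9, 41, 14, -7, -4, 4, -7, 21, -20] -> [-16, -9, 41, 14, -7, -4, 4, 21, -20] -> [-18, -11, 39, 12, -9, -6, 2, 19, -22] -> [-13, -6, 44, 17, -4, -1, 7, 24, -17] -> [117, 54, -396, -153, 36, 9, -63, -216, 153] -> -459
  [-17, -15, 17] -> [-17, -15, 17] -> [-19, -17, 15] -> [-14, -12, 20] -> [126, 108, -180] -> 54
  [44, -23, -14, -16, -44, 8, -13] -> [44, -23, -14, -16, -44, 8, -13] -> [42, -25, -16, -18, -46, 6, -15] -> [47, -20, -11, -13, -41, 11, -10] -> [-423, 180, 99, 117, 369, -99, 90] -> 333
  [-12, 29, -43, -27, 31, 16, 23] -> [-12, 29, -43, -27, 31, 16, 23] -> [-14, 27, -45, -29, 29, 14, 21] -> [-9, 32, -40, -24, 34, 19, 26] -> [81, -288, 360, 216, -306, -171, -234] -> -342
  [-49, -28, 35, -3, -30] -> [-49, -28, 35, -3, -30] -> [-51, -30, 33, -5, -32] -> [-46, -25, 38, 0, -27] -> [414, 225, -342, 0, 243] -> 540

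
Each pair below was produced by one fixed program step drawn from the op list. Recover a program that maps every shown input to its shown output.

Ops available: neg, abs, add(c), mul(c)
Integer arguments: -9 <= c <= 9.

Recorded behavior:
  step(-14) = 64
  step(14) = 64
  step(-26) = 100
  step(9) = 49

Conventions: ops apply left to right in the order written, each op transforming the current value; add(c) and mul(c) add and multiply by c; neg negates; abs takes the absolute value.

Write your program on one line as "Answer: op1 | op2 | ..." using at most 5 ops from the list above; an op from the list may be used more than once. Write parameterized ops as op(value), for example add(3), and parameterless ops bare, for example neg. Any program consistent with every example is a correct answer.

abs | neg | add(-5) | mul(-3) | add(7)

Check, running the answer program on each example:
  -14 -> 14 -> -14 -> -19 -> 57 -> 64
  14 -> 14 -> -14 -> -19 -> 57 -> 64
  -26 -> 26 -> -26 -> -31 -> 93 -> 100
  9 -> 9 -> -9 -> -14 -> 42 -> 49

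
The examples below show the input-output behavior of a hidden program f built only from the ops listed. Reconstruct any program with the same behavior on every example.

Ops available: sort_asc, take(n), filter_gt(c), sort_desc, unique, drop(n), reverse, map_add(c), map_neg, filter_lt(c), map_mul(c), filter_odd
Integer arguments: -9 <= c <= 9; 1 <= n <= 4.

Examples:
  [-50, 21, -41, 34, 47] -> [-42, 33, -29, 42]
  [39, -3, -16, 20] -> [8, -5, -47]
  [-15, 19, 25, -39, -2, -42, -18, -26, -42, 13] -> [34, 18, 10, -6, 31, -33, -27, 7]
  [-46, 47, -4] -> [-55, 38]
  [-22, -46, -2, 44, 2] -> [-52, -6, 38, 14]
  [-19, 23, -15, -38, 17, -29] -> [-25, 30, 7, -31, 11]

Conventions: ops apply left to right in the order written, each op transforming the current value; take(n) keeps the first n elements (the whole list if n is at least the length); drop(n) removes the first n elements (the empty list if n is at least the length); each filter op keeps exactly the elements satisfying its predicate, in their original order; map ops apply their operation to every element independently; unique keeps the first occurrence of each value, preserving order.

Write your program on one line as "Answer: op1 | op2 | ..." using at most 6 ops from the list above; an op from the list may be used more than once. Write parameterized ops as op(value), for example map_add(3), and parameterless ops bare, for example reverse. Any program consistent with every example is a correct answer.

reverse | map_neg | unique | drop(1) | map_add(-8)

Check, running the answer program on each example:
  [-50, 21, -41, 34, 47] -> [47, 34, -41, 21, -50] -> [-47, -34, 41, -21, 50] -> [-47, -34, 41, -21, 50] -> [-34, 41, -21, 50] -> [-42, 33, -29, 42]
  [39, -3, -16, 20] -> [20, -16, -3, 39] -> [-20, 16, 3, -39] -> [-20, 16, 3, -39] -> [16, 3, -39] -> [8, -5, -47]
  [-15, 19, 25, -39, -2, -42, -18, -26, -42, 13] -> [13, -42, -26, -18, -42, -2, -39, 25, 19, -15] -> [-13, 42, 26, 18, 42, 2, 39, -25, -19, 15] -> [-13, 42, 26, 18, 2, 39, -25, -19, 15] -> [42, 26, 18, 2, 39, -25, -19, 15] -> [34, 18, 10, -6, 31, -33, -27, 7]
  [-46, 47, -4] -> [-4, 47, -46] -> [4, -47, 46] -> [4, -47, 46] -> [-47, 46] -> [-55, 38]
  [-22, -46, -2, 44, 2] -> [2, 44, -2, -46, -22] -> [-2, -44, 2, 46, 22] -> [-2, -44, 2, 46, 22] -> [-44, 2, 46, 22] -> [-52, -6, 38, 14]
  [-19, 23, -15, -38, 17, -29] -> [-29, 17, -38, -15, 23, -19] -> [29, -17, 38, 15, -23, 19] -> [29, -17, 38, 15, -23, 19] -> [-17, 38, 15, -23, 19] -> [-25, 30, 7, -31, 11]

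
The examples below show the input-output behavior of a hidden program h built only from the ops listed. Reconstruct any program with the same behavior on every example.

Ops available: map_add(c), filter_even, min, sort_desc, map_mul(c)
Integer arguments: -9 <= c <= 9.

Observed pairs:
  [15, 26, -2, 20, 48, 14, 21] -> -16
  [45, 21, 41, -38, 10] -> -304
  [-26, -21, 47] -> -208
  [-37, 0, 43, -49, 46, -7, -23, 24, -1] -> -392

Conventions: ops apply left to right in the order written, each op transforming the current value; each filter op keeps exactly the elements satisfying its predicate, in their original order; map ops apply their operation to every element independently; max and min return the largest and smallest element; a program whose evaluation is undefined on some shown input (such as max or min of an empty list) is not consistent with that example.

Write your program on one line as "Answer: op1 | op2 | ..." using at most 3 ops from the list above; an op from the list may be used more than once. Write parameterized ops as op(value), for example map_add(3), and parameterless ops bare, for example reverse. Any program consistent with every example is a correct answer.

map_mul(8) | sort_desc | min

Check, running the answer program on each example:
  [15, 26, -2, 20, 48, 14, 21] -> [120, 208, -16, 160, 384, 112, 168] -> [384, 208, 168, 160, 120, 112, -16] -> -16
  [45, 21, 41, -38, 10] -> [360, 168, 328, -304, 80] -> [360, 328, 168, 80, -304] -> -304
  [-26, -21, 47] -> [-208, -168, 376] -> [376, -168, -208] -> -208
  [-37, 0, 43, -49, 46, -7, -23, 24, -1] -> [-296, 0, 344, -392, 368, -56, -184, 192, -8] -> [368, 344, 192, 0, -8, -56, -184, -296, -392] -> -392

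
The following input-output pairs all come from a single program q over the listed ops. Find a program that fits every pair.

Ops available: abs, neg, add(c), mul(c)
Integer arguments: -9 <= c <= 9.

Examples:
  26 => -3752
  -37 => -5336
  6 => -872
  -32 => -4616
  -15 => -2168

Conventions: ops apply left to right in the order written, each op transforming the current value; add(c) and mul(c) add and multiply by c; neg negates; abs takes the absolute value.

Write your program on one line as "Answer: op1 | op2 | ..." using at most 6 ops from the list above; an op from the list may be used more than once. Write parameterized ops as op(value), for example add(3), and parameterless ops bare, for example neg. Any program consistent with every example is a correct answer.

mul(9) | neg | mul(2) | abs | mul(-8) | add(-8)

Check, running the answer program on each example:
  26 -> 234 -> -234 -> -468 -> 468 -> -3744 -> -3752
  -37 -> -333 -> 333 -> 666 -> 666 -> -5328 -> -5336
  6 -> 54 -> -54 -> -108 -> 108 -> -864 -> -872
  -32 -> -288 -> 288 -> 576 -> 576 -> -4608 -> -4616
  -15 -> -135 -> 135 -> 270 -> 270 -> -2160 -> -2168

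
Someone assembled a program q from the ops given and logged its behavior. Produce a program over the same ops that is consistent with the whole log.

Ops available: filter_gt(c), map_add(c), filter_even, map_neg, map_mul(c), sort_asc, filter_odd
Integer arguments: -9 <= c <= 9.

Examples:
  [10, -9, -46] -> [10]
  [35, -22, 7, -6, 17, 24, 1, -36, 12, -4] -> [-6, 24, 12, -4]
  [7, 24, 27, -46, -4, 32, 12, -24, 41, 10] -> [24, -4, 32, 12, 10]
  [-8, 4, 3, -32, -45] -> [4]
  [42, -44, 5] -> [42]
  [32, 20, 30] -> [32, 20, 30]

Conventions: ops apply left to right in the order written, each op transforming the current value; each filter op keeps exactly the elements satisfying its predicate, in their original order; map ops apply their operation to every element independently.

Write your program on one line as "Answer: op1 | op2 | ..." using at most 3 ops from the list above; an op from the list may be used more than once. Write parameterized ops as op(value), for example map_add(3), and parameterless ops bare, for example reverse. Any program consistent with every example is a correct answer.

filter_gt(-7) | filter_even

Check, running the answer program on each example:
  [10, -9, -46] -> [10] -> [10]
  [35, -22, 7, -6, 17, 24, 1, -36, 12, -4] -> [35, 7, -6, 17, 24, 1, 12, -4] -> [-6, 24, 12, -4]
  [7, 24, 27, -46, -4, 32, 12, -24, 41, 10] -> [7, 24, 27, -4, 32, 12, 41, 10] -> [24, -4, 32, 12, 10]
  [-8, 4, 3, -32, -45] -> [4, 3] -> [4]
  [42, -44, 5] -> [42, 5] -> [42]
  [32, 20, 30] -> [32, 20, 30] -> [32, 20, 30]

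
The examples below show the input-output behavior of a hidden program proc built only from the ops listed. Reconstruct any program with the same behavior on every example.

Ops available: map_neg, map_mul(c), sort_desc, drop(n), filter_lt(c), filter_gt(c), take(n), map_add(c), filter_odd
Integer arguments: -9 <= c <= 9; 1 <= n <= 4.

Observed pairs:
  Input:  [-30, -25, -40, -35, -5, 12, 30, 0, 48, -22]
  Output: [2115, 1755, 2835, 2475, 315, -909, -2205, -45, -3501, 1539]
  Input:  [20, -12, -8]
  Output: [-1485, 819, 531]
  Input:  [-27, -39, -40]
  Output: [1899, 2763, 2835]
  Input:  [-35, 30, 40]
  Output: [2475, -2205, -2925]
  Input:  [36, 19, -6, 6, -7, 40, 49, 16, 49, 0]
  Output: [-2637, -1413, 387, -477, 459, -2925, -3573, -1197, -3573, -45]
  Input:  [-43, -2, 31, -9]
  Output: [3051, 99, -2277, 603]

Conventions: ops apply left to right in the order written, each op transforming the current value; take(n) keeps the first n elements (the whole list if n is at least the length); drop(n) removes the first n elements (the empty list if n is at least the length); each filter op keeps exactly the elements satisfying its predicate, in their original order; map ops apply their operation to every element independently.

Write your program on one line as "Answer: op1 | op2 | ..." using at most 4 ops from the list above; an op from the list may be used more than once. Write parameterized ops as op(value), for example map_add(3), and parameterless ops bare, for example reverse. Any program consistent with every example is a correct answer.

map_mul(-8) | map_add(-5) | map_mul(9)

Check, running the answer program on each example:
  [-30, -25, -40, -35, -5, 12, 30, 0, 48, -22] -> [240, 200, 320, 280, 40, -96, -240, 0, -384, 176] -> [235, 195, 315, 275, 35, -101, -245, -5, -389, 171] -> [2115, 1755, 2835, 2475, 315, -909, -2205, -45, -3501, 1539]
  [20, -12, -8] -> [-160, 96, 64] -> [-165, 91, 59] -> [-1485, 819, 531]
  [-27, -39, -40] -> [216, 312, 320] -> [211, 307, 315] -> [1899, 2763, 2835]
  [-35, 30, 40] -> [280, -240, -320] -> [275, -245, -325] -> [2475, -2205, -2925]
  [36, 19, -6, 6, -7, 40, 49, 16, 49, 0] -> [-288, -152, 48, -48, 56, -320, -392, -128, -392, 0] -> [-293, -157, 43, -53, 51, -325, -397, -133, -397, -5] -> [-2637, -1413, 387, -477, 459, -2925, -3573, -1197, -3573, -45]
  [-43, -2, 31, -9] -> [344, 16, -248, 72] -> [339, 11, -253, 67] -> [3051, 99, -2277, 603]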